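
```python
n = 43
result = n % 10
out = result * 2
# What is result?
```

Trace:
`n = 43` → n = 43
`result = n % 10` → result = 3
`out = result * 2` → out = 6
So result = 3

Answer: 3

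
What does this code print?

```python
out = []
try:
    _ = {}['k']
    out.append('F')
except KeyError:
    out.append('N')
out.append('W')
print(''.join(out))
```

Execution trace: 'N' (except KeyError) → 'W' (after the try/except). Output: NW

Answer: NW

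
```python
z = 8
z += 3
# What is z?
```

Trace:
`z = 8` → z = 8
`z += 3` → z = 11
So z = 11

Answer: 11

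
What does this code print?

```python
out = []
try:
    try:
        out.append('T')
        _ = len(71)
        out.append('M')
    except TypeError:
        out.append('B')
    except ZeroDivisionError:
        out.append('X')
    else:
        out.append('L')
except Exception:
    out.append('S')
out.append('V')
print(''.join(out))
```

Execution trace: 'T' (inner try body) → 'B' (inner except TypeError) → 'V' (after the try/except). Output: TBV

Answer: TBV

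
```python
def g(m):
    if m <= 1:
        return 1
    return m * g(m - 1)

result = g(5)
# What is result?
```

g(5) = 5 * 4 * 3 * 2 * 1 = 120

Answer: 120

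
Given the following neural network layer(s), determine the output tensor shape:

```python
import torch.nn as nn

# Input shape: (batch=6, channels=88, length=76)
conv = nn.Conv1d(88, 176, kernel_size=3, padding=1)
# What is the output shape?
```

Input: (6, 88, 76) -> Output: (6, 176, 76)

Answer: (6, 176, 76)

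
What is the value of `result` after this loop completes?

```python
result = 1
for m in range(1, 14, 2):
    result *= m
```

Product of 1, 3, 5, ... up to 13
`result` takes the values: 1 → 3 → 15 → 105 → 945 → 10395 → 135135

Answer: 135135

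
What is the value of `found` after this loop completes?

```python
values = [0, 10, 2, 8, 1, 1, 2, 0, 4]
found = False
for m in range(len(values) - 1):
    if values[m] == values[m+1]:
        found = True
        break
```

Check consecutive duplicates in [0, 10, 2, 8, 1, 1, 2, 0, 4]
`found` takes the values: False → True

Answer: True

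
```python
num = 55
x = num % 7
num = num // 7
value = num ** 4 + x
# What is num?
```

Trace:
`num = 55` → num = 55
`x = num % 7` → x = 6
`num = num // 7` → num = 7
`value = num ** 4 + x` → value = 2407
So num = 7

Answer: 7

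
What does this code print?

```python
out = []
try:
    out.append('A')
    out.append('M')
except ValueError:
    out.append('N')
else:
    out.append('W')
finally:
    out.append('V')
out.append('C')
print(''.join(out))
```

Execution trace: 'A' (try body) → 'M' (try body, no exception) → 'W' (else) → 'V' (finally) → 'C' (after the try/except). Output: AMWVC

Answer: AMWVC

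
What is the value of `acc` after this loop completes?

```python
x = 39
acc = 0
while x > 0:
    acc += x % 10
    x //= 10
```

Sum digits of 39
`acc` takes the values: 0 → 9 → 12

Answer: 12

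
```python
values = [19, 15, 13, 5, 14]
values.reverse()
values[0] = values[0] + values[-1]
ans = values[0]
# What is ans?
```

Trace:
`values = [19, 15, 13, 5, 14]` → values = [19, 15, 13, 5, 14]
`values.reverse()` → values = [14, 5, 13, 15, 19]
`values[0] = values[0] + values[-1]` → values = [33, 5, 13, 15, 19]
`ans = values[0]` → ans = 33
So ans = 33

Answer: 33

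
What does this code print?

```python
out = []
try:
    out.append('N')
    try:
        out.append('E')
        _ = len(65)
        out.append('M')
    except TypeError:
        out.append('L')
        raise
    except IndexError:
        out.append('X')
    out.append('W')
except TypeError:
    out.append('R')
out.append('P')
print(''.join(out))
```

Execution trace: 'N' (try body) → 'E' (inner try body) → 'L' (inner except TypeError) → 'R' (except TypeError) → 'P' (after the try/except). Output: NELRP

Answer: NELRP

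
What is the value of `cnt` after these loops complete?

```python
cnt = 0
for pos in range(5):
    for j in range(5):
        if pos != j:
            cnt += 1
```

5² - 5 (exclude diagonal)
`cnt` takes the values: 0 → 1 → 2 → 3 → 4 → 5 → 6 → 7 → 8 → 9 → 10 → 11 → 12 → 13 → 14 → 15 → 16 → 17 → 18 → 19 → 20

Answer: 20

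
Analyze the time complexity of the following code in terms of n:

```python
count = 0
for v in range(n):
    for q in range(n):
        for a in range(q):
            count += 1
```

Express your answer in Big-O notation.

Each loop level contributes: n × n × n. Multiplying the contributions gives O(n^3).

Answer: O(n^3)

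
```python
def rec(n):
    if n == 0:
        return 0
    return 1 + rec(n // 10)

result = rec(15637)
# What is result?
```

Count of digits of 15637: 5

Answer: 5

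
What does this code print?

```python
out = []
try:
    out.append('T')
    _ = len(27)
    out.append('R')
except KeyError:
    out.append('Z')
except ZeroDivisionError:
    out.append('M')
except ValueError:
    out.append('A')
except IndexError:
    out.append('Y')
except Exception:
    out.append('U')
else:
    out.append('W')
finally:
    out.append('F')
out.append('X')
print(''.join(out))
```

Execution trace: 'T' (try body) → 'U' (except Exception) → 'F' (finally) → 'X' (after the try/except). Output: TUFX

Answer: TUFX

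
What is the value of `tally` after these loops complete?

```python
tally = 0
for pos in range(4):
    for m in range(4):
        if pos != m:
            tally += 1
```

4² - 4 (exclude diagonal)
`tally` takes the values: 0 → 1 → 2 → 3 → 4 → 5 → 6 → 7 → 8 → 9 → 10 → 11 → 12

Answer: 12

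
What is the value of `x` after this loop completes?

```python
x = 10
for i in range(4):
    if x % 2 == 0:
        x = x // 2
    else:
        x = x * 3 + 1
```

Collatz-style transformation from 10
`x` takes the values: 10 → 5 → 16 → 8 → 4

Answer: 4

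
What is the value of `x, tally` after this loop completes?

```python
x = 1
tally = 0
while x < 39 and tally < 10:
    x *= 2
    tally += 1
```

Double until >= 39 or 10 iterations
`x, tally` takes the values: (1, 0) → (2, 0) → (2, 1) → (4, 1) → (4, 2) → (8, 2) → (8, 3) → (16, 3) → (16, 4) → (32, 4) → (32, 5) → (64, 5) → (64, 6)

Answer: 64, 6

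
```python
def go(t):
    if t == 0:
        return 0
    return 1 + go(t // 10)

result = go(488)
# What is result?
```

Count of digits of 488: 3

Answer: 3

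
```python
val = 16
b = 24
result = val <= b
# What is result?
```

Trace:
`val = 16` → val = 16
`b = 24` → b = 24
`result = val <= b` → result = True
So result = True

Answer: True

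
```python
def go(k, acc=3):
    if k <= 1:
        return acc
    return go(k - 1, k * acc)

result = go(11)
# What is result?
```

Accumulator trace (n, acc): (11, 3) -> (10, 33) -> (9, 330) -> (8, 2970) -> (7, 23760) -> (6, 166320) -> (5, 997920) -> (4, 4989600) -> (3, 19958400) -> (2, 59875200) -> (1, 119750400) -> return 119750400

Answer: 119750400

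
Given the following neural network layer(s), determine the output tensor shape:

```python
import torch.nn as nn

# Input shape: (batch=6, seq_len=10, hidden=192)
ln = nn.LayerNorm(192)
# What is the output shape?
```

Input: (6, 10, 192) -> Output: (6, 10, 192)

Answer: (6, 10, 192)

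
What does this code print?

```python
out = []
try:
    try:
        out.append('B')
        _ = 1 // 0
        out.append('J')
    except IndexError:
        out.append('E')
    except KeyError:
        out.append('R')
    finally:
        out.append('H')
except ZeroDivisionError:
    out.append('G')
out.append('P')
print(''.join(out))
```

Execution trace: 'B' (try body) → 'H' (finally) → 'G' (outer except ZeroDivisionError) → 'P' (after the try/except). Output: BHGP

Answer: BHGP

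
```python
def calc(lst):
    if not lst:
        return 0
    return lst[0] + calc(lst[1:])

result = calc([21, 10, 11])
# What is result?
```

21 + 10 + 11 + 0 = 42

Answer: 42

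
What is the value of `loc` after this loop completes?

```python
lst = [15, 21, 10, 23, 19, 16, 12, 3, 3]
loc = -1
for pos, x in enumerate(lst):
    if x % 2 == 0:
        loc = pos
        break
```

First even number index in [15, 21, 10, 23, 19, 16, 12, 3, 3]
`loc` takes the values: -1 → 2

Answer: 2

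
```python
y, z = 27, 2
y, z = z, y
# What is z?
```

Trace:
`y, z = 27, 2` → y = 27; z = 2
`y, z = z, y` → y = 2; z = 27
So z = 27

Answer: 27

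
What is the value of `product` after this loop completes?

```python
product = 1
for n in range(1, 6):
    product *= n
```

5! = 120
`product` takes the values: 1 → 2 → 6 → 24 → 120

Answer: 120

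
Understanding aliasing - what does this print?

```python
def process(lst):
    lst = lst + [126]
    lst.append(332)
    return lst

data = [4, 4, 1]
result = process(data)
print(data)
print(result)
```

Key concept: rebinding parameter vs mutation.
Step by step:
`data = [4, 4, 1]` → data = [4, 4, 1]
`result = process(data)` → result = [4, 4, 1, 126, 332]
`print(data)` → prints [4, 4, 1]
`print(result)` → prints [4, 4, 1, 126, 332]

Answer:
[4, 4, 1]
[4, 4, 1, 126, 332]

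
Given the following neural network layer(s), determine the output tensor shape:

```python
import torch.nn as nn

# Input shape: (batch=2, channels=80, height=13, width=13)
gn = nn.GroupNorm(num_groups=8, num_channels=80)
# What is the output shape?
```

Input: (2, 80, 13, 13) -> Output: (2, 80, 13, 13)

Answer: (2, 80, 13, 13)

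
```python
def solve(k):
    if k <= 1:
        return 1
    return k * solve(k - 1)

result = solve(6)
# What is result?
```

solve(6) = 6 * 5 * 4 * 3 * 2 * 1 = 720

Answer: 720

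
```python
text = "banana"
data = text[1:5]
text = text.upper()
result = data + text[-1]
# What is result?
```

Trace:
`text = "banana"` → text = 'banana'
`data = text[1:5]` → data = 'anan'
`text = text.upper()` → text = 'BANANA'
`result = data + text[-1]` → result = 'ananA'
So result = 'ananA'

Answer: 'ananA'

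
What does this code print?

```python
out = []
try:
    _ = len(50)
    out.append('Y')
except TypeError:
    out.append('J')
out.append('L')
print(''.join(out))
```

Execution trace: 'J' (except TypeError) → 'L' (after the try/except). Output: JL

Answer: JL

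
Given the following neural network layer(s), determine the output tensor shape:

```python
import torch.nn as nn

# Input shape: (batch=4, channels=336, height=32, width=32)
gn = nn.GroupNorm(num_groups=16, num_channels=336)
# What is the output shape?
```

Input: (4, 336, 32, 32) -> Output: (4, 336, 32, 32)

Answer: (4, 336, 32, 32)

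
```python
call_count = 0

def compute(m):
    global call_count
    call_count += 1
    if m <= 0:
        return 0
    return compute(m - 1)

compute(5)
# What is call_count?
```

Linear recursion stepping by 1: 6 calls from m=5 down to ≤0.

Answer: 6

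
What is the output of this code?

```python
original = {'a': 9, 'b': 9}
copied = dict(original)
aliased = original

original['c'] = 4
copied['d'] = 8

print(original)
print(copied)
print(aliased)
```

Key concept: dict() creates copy, assignment creates alias.
Step by step:
`original = {'a': 9, 'b': 9}` → original = {'a': 9, 'b': 9}
`copied = dict(original)` → copied = {'a': 9, 'b': 9}
`aliased = original` → aliased = {'a': 9, 'b': 9} (same object as original)
`original['c'] = 4` → original = {'a': 9, 'b': 9, 'c': 4} (same object as aliased); aliased = {'a': 9, 'b': 9, 'c': 4} (same object as original)
`copied['d'] = 8` → copied = {'a': 9, 'b': 9, 'd': 8}
`print(original)` → prints {'a': 9, 'b': 9, 'c': 4}
`print(copied)` → prints {'a': 9, 'b': 9, 'd': 8}
`print(aliased)` → prints {'a': 9, 'b': 9, 'c': 4}

Answer:
{'a': 9, 'b': 9, 'c': 4}
{'a': 9, 'b': 9, 'd': 8}
{'a': 9, 'b': 9, 'c': 4}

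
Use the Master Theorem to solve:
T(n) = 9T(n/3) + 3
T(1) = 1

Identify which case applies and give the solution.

a=9, b=3, f(n)=3. log_3(9) = 2. Since c=0 < 2, Case 1 applies: T(n) = Θ(n^log_b(a)) = O(n^2).

Answer: O(n^2) - Case 1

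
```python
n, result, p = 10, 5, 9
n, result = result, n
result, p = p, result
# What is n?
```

Trace:
`n, result, p = 10, 5, 9` → n = 10; result = 5; p = 9
`n, result = result, n` → n = 5; result = 10
`result, p = p, result` → result = 9; p = 10
So n = 5

Answer: 5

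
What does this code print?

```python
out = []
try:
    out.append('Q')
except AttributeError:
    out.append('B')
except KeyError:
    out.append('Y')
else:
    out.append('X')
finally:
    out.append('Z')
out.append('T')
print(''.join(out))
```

Execution trace: 'Q' (try body, no exception) → 'X' (else) → 'Z' (finally) → 'T' (after the try/except). Output: QXZT

Answer: QXZT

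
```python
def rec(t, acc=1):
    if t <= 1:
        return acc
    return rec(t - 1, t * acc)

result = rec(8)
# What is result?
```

Accumulator trace (n, acc): (8, 1) -> (7, 8) -> (6, 56) -> (5, 336) -> (4, 1680) -> (3, 6720) -> (2, 20160) -> (1, 40320) -> return 40320

Answer: 40320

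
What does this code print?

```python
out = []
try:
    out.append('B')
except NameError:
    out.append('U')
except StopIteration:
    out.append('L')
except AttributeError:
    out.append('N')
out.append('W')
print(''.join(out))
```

Execution trace: 'B' (try body, no exception) → 'W' (after the try/except). Output: BW

Answer: BW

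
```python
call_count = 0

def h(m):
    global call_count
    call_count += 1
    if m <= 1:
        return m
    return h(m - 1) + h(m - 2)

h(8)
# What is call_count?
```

Calls(m) = 1 + Calls(m-1) + Calls(m-2); Calls(0)=Calls(1)=1. For m=8 this gives 67.

Answer: 67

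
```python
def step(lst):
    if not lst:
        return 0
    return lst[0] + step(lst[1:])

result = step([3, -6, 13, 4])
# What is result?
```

3 + (-6) + 13 + 4 + 0 = 14

Answer: 14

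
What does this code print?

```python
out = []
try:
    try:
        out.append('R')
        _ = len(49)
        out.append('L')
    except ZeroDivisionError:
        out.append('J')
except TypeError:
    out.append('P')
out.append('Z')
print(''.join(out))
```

Execution trace: 'R' (try body) → 'P' (outer except TypeError) → 'Z' (after the try/except). Output: RPZ

Answer: RPZ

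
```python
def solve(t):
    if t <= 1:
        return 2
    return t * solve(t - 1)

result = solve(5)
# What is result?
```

solve(5) = 5 * 4 * 3 * 2 * 2 = 240

Answer: 240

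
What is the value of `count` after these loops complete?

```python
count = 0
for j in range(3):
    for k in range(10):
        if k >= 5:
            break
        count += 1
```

Inner breaks at 5, outer runs 3 times
`count` takes the values: 0 → 1 → 2 → 3 → 4 → 5 → 6 → 7 → 8 → 9 → 10 → 11 → 12 → 13 → 14 → 15

Answer: 15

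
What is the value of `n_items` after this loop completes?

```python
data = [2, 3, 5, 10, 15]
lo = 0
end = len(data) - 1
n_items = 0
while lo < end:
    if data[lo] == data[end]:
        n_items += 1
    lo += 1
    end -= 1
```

Count matching pairs from ends
`n_items` takes the values: 0

Answer: 0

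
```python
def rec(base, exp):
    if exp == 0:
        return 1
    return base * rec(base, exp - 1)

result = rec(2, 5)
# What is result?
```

rec(2, 5) = 2 * 2 * 2 * 2 * 2 = 32

Answer: 32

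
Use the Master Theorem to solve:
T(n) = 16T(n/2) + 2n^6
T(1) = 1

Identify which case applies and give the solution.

a=16, b=2, f(n)=2n^6. log_2(16) = 4. Since c=6 > 4 and the regularity condition holds (16(n/2)^6 = (16/2^6)n^6 with 16/2^6 < 1), Case 3 applies: T(n) = Θ(f(n)) = O(n^6).

Answer: O(n^6) - Case 3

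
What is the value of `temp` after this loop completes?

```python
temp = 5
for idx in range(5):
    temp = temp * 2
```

Multiply by 2, 5 times: 5 * 2^5 = 160
`temp` takes the values: 5 → 10 → 20 → 40 → 80 → 160

Answer: 160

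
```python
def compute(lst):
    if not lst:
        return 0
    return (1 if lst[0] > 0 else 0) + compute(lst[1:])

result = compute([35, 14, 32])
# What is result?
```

Count of positive elements in [35, 14, 32] = 3

Answer: 3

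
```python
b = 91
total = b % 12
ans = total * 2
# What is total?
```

Trace:
`b = 91` → b = 91
`total = b % 12` → total = 7
`ans = total * 2` → ans = 14
So total = 7

Answer: 7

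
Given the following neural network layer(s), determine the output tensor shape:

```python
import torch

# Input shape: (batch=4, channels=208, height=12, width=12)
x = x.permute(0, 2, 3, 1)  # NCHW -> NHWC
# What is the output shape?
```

Input: (4, 208, 12, 12) -> Output: (4, 12, 12, 208)

Answer: (4, 12, 12, 208)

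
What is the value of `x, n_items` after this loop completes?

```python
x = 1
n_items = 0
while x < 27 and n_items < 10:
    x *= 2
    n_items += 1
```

Double until >= 27 or 10 iterations
`x, n_items` takes the values: (1, 0) → (2, 0) → (2, 1) → (4, 1) → (4, 2) → (8, 2) → (8, 3) → (16, 3) → (16, 4) → (32, 4) → (32, 5)

Answer: 32, 5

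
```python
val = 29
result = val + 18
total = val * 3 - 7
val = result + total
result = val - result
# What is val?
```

Trace:
`val = 29` → val = 29
`result = val + 18` → result = 47
`total = val * 3 - 7` → total = 80
`val = result + total` → val = 127
`result = val - result` → result = 80
So val = 127

Answer: 127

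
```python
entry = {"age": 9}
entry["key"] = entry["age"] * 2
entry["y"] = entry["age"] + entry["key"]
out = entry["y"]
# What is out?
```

Trace:
`entry = {"age": 9}` → entry = {'age': 9}
`entry["key"] = entry["age"] * 2` → entry = {'age': 9, 'key': 18}
`entry["y"] = entry["age"] + entry["key"]` → entry = {'age': 9, 'key': 18, 'y': 27}
`out = entry["y"]` → out = 27
So out = 27

Answer: 27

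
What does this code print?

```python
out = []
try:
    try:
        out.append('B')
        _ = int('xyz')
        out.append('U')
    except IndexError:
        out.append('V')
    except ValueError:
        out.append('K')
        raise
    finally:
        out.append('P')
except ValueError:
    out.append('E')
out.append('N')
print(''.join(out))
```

Execution trace: 'B' (inner try body) → 'K' (inner except ValueError) → 'P' (inner finally) → 'E' (outer except ValueError) → 'N' (after the try/except). Output: BKPEN

Answer: BKPEN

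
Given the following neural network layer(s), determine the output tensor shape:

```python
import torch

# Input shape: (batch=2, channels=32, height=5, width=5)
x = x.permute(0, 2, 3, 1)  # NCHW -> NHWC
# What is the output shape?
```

Input: (2, 32, 5, 5) -> Output: (2, 5, 5, 32)

Answer: (2, 5, 5, 32)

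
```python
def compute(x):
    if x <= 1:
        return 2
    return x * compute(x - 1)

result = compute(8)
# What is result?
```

compute(8) = 8 * 7 * 6 * 5 * 4 * 3 * 2 * 2 = 80640

Answer: 80640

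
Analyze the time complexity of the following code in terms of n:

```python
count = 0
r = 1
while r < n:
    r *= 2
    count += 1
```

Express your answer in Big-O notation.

Each loop level contributes: log n. Multiplying the contributions gives O(log n).

Answer: O(log n)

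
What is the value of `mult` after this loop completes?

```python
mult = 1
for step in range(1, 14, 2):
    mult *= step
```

Product of 1, 3, 5, ... up to 13
`mult` takes the values: 1 → 3 → 15 → 105 → 945 → 10395 → 135135

Answer: 135135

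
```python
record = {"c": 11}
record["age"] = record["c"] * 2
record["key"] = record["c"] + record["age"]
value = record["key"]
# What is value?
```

Trace:
`record = {"c": 11}` → record = {'c': 11}
`record["age"] = record["c"] * 2` → record = {'c': 11, 'age': 22}
`record["key"] = record["c"] + record["age"]` → record = {'c': 11, 'age': 22, 'key': 33}
`value = record["key"]` → value = 33
So value = 33

Answer: 33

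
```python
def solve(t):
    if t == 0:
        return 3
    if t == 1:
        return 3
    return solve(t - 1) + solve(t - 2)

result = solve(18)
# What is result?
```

Build up from base cases: solve(0)=3, solve(1)=3, solve(2)=6, solve(3)=9, solve(4)=15, solve(5)=24, solve(6)=39, ..., solve(18)=12543

Answer: 12543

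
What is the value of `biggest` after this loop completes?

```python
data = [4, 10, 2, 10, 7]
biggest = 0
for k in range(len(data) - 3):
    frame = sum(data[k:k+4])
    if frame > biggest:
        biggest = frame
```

Max sum of 4-element window in [4, 10, 2, 10, 7]
`biggest` takes the values: 0 → 26 → 29

Answer: 29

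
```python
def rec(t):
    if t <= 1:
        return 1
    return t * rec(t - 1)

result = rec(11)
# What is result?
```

rec(11) = 11 * 10 * 9 * 8 * 7 * 6 * 5 * 4 * 3 * 2 * 1 = 39916800

Answer: 39916800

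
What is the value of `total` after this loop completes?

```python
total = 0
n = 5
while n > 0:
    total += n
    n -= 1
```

Sum 5 down to 1
`total` takes the values: 0 → 5 → 9 → 12 → 14 → 15

Answer: 15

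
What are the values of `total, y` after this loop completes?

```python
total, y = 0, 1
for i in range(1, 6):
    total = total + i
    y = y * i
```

Sum and factorial of 1 to 5
`total, y` takes the values: (0, 1) → (1, 1) → (3, 1) → (3, 2) → (6, 2) → (6, 6) → (10, 6) → (10, 24) → (15, 24) → (15, 120)

Answer: 15, 120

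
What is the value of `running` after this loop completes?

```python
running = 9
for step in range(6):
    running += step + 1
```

Start at 9, add 1 to 6 = 30
`running` takes the values: 9 → 10 → 12 → 15 → 19 → 24 → 30

Answer: 30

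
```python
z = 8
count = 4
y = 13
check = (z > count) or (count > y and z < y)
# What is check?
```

Trace:
`z = 8` → z = 8
`count = 4` → count = 4
`y = 13` → y = 13
`check = (z > count) or (count > y and z < y)` → check = True
So check = True

Answer: True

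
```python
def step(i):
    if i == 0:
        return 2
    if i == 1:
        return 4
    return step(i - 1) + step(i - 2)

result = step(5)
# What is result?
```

Build up from base cases: step(0)=2, step(1)=4, step(2)=6, step(3)=10, step(4)=16, step(5)=26

Answer: 26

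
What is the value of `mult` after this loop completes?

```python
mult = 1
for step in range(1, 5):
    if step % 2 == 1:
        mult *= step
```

Product of odd numbers 1 to 4
`mult` takes the values: 1 → 3

Answer: 3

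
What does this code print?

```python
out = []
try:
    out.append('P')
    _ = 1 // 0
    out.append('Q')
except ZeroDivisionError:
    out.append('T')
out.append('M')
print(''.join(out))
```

Execution trace: 'P' (try body) → 'T' (except ZeroDivisionError) → 'M' (after the try/except). Output: PTM

Answer: PTM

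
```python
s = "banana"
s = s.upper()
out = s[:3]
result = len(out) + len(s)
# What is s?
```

Trace:
`s = "banana"` → s = 'banana'
`s = s.upper()` → s = 'BANANA'
`out = s[:3]` → out = 'BAN'
`result = len(out) + len(s)` → result = 9
So s = 'BANANA'

Answer: 'BANANA'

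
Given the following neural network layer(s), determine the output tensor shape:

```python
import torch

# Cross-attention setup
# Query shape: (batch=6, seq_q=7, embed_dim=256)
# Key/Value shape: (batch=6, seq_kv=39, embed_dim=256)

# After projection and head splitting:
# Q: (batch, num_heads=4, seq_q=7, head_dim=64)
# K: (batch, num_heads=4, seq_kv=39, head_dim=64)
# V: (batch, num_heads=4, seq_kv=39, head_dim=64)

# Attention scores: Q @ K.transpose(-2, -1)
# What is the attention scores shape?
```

Input: (6, 7, 256) -> Output: (6, 4, 7, 39)

Answer: (6, 4, 7, 39)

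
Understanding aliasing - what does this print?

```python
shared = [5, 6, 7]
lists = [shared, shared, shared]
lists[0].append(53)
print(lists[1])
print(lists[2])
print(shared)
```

Key concept: list of same reference.
Step by step:
`shared = [5, 6, 7]` → shared = [5, 6, 7]
`lists = [shared, shared, shared]` → lists = [[5, 6, 7], [5, 6, 7], [5, 6, 7]]
`lists[0].append(53)` → shared = [5, 6, 7, 53]; lists = [[5, 6, 7, 53], [5, 6, 7, 53], [5, 6, 7, 53]]
`print(lists[1])` → prints [5, 6, 7, 53]
`print(lists[2])` → prints [5, 6, 7, 53]
`print(shared)` → prints [5, 6, 7, 53]

Answer:
[5, 6, 7, 53]
[5, 6, 7, 53]
[5, 6, 7, 53]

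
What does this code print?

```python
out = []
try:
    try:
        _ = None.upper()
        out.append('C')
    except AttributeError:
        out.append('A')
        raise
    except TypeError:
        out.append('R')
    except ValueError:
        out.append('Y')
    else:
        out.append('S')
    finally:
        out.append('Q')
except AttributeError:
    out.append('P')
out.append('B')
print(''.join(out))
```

Execution trace: 'A' (inner except AttributeError) → 'Q' (inner finally) → 'P' (outer except AttributeError) → 'B' (after the try/except). Output: AQPB

Answer: AQPB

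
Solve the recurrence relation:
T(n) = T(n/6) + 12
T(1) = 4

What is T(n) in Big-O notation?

Each step divides n by 6 and adds 12. After log_6(n) steps we reach T(1)=4. So T(n) = 12·log_6(n) + 4 = O(log n).

Answer: O(log n)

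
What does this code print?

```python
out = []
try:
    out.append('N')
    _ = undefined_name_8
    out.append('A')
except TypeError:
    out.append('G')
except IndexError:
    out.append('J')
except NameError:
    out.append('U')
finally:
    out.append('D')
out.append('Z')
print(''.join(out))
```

Execution trace: 'N' (try body) → 'U' (except NameError) → 'D' (finally) → 'Z' (after the try/except). Output: NUDZ

Answer: NUDZ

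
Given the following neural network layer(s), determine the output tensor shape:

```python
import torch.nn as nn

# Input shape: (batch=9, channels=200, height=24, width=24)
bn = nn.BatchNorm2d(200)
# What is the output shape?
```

Input: (9, 200, 24, 24) -> Output: (9, 200, 24, 24)

Answer: (9, 200, 24, 24)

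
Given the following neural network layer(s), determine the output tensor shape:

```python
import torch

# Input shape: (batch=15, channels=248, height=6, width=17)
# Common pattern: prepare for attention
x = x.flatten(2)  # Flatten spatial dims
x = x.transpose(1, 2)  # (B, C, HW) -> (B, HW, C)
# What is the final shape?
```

Input: (15, 248, 6, 17) -> after flatten(2): (15, 248, 102) -> Output: (15, 102, 248)

Answer: (15, 102, 248)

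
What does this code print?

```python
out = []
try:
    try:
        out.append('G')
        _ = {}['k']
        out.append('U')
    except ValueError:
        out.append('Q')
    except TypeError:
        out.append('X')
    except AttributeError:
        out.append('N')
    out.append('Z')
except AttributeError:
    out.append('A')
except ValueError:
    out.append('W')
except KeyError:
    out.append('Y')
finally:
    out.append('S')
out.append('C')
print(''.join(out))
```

Execution trace: 'G' (inner try body) → 'Y' (except KeyError) → 'S' (finally) → 'C' (after the try/except). Output: GYSC

Answer: GYSC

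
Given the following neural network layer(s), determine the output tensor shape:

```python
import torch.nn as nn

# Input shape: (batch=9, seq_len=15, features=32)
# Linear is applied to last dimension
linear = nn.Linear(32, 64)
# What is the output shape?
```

Input: (9, 15, 32) -> Output: (9, 15, 64)

Answer: (9, 15, 64)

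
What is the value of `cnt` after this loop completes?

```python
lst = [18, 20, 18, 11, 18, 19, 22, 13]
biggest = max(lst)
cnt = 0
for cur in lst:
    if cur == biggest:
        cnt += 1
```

Count of max value 22 in [18, 20, 18, 11, 18, 19, 22, 13]
`cnt` takes the values: 0 → 1

Answer: 1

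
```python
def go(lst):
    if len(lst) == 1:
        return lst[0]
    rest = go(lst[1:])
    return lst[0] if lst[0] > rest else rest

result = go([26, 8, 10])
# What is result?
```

Recursive max over [26, 8, 10] = 26

Answer: 26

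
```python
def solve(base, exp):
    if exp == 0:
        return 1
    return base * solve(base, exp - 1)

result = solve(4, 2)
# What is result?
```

solve(4, 2) = 4 * 4 = 16

Answer: 16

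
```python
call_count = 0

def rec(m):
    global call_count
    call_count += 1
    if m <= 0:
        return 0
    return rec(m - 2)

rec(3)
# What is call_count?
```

Linear recursion stepping by 2: 3 calls from m=3 down to ≤0.

Answer: 3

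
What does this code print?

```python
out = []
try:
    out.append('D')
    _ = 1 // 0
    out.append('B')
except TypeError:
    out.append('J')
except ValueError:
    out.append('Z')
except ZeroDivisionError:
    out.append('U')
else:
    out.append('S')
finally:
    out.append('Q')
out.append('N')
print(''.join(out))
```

Execution trace: 'D' (try body) → 'U' (except ZeroDivisionError) → 'Q' (finally) → 'N' (after the try/except). Output: DUQN

Answer: DUQN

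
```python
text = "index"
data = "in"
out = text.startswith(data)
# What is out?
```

Trace:
`text = "index"` → text = 'index'
`data = "in"` → data = 'in'
`out = text.startswith(data)` → out = True
So out = True

Answer: True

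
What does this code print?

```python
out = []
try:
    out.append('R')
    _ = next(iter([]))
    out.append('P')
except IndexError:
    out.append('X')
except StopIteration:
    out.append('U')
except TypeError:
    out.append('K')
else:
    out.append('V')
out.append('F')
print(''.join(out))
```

Execution trace: 'R' (try body) → 'U' (except StopIteration) → 'F' (after the try/except). Output: RUF

Answer: RUF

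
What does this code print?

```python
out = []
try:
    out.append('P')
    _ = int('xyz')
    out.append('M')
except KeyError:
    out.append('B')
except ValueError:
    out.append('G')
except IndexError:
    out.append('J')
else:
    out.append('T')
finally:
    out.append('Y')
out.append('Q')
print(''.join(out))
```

Execution trace: 'P' (try body) → 'G' (except ValueError) → 'Y' (finally) → 'Q' (after the try/except). Output: PGYQ

Answer: PGYQ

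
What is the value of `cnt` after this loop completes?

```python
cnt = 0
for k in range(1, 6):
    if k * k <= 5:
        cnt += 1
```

Count numbers where k² ≤ 5
`cnt` takes the values: 0 → 1 → 2

Answer: 2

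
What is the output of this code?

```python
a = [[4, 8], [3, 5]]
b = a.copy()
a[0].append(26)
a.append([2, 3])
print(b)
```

Key concept: shallow copy with nested lists.
Step by step:
`a = [[4, 8], [3, 5]]` → a = [[4, 8], [3, 5]]
`b = a.copy()` → b = [[4, 8], [3, 5]]
`a[0].append(26)` → a = [[4, 8, 26], [3, 5]]; b = [[4, 8, 26], [3, 5]]
`a.append([2, 3])` → a = [[4, 8, 26], [3, 5], [2, 3]]
`print(b)` → prints [[4, 8, 26], [3, 5]]

Answer: [[4, 8, 26], [3, 5]]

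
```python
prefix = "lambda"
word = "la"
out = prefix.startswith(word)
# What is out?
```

Trace:
`prefix = "lambda"` → prefix = 'lambda'
`word = "la"` → word = 'la'
`out = prefix.startswith(word)` → out = True
So out = True

Answer: True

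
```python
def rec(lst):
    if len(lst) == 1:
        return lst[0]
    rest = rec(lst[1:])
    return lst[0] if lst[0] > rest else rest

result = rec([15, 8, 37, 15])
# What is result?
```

Recursive max over [15, 8, 37, 15] = 37

Answer: 37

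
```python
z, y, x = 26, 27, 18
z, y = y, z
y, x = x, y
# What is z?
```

Trace:
`z, y, x = 26, 27, 18` → z = 26; y = 27; x = 18
`z, y = y, z` → z = 27; y = 26
`y, x = x, y` → y = 18; x = 26
So z = 27

Answer: 27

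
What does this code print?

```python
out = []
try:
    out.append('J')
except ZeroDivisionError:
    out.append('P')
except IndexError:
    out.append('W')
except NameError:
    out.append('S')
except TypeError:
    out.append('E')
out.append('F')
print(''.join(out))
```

Execution trace: 'J' (try body, no exception) → 'F' (after the try/except). Output: JF

Answer: JF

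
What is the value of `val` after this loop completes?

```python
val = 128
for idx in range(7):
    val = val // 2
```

Halve 7 times: 128 // 2^7 = 1
`val` takes the values: 128 → 64 → 32 → 16 → 8 → 4 → 2 → 1

Answer: 1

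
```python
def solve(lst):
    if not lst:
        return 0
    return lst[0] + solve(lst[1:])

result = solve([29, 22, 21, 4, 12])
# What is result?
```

29 + 22 + 21 + 4 + 12 + 0 = 88

Answer: 88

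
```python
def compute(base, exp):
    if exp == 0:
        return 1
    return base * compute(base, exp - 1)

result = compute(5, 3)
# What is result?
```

compute(5, 3) = 5 * 5 * 5 = 125

Answer: 125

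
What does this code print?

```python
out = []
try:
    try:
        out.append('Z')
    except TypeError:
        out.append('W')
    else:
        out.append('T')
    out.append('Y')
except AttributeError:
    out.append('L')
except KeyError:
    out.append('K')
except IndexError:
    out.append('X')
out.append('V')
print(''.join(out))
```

Execution trace: 'Z' (inner try body, no exception) → 'T' (inner else) → 'Y' (try body, no exception) → 'V' (after the try/except). Output: ZTYV

Answer: ZTYV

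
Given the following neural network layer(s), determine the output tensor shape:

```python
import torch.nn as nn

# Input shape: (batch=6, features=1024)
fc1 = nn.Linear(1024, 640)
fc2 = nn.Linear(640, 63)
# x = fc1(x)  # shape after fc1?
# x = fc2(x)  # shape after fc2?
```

Input: (6, 1024) -> after fc1: (6, 640) -> Output: (6, 63)

Answer: (6, 63)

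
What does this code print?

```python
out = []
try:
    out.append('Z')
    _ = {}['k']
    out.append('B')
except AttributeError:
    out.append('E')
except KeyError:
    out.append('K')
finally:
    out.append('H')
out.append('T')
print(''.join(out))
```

Execution trace: 'Z' (try body) → 'K' (except KeyError) → 'H' (finally) → 'T' (after the try/except). Output: ZKHT

Answer: ZKHT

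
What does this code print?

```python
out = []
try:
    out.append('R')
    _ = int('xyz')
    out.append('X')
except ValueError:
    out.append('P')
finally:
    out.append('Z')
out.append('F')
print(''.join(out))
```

Execution trace: 'R' (try body) → 'P' (except ValueError) → 'Z' (finally) → 'F' (after the try/except). Output: RPZF

Answer: RPZF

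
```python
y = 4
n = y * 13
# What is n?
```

Trace:
`y = 4` → y = 4
`n = y * 13` → n = 52
So n = 52

Answer: 52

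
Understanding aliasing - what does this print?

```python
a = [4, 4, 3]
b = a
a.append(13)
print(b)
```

Key concept: basic list aliasing.
Step by step:
`a = [4, 4, 3]` → a = [4, 4, 3]
`b = a` → b = [4, 4, 3] (same object as a)
`a.append(13)` → a = [4, 4, 3, 13] (same object as b); b = [4, 4, 3, 13] (same object as a)
`print(b)` → prints [4, 4, 3, 13]

Answer: [4, 4, 3, 13]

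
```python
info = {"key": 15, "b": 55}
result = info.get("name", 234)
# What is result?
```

Trace:
`info = {"key": 15, "b": 55}` → info = {'key': 15, 'b': 55}
`result = info.get("name", 234)` → result = 234
So result = 234

Answer: 234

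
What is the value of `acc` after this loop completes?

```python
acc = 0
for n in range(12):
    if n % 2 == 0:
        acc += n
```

Sum of even numbers 0 to 11
`acc` takes the values: 0 → 2 → 6 → 12 → 20 → 30

Answer: 30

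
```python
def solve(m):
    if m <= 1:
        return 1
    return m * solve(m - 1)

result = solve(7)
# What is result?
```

solve(7) = 7 * 6 * 5 * 4 * 3 * 2 * 1 = 5040

Answer: 5040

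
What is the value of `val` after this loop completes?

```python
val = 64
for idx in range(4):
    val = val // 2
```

Halve 4 times: 64 // 2^4 = 4
`val` takes the values: 64 → 32 → 16 → 8 → 4

Answer: 4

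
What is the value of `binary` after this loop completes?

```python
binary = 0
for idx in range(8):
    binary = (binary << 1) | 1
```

Build 8 consecutive 1-bits: 0b11111111
`binary` takes the values: 0 → 1 → 3 → 7 → 15 → 31 → 63 → 127 → 255

Answer: 255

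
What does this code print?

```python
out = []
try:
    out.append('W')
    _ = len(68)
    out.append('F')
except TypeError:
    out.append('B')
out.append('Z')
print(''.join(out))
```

Execution trace: 'W' (try body) → 'B' (except TypeError) → 'Z' (after the try/except). Output: WBZ

Answer: WBZ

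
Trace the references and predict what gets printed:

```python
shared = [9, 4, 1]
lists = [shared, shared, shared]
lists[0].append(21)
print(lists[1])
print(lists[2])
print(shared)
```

Key concept: list of same reference.
Step by step:
`shared = [9, 4, 1]` → shared = [9, 4, 1]
`lists = [shared, shared, shared]` → lists = [[9, 4, 1], [9, 4, 1], [9, 4, 1]]
`lists[0].append(21)` → shared = [9, 4, 1, 21]; lists = [[9, 4, 1, 21], [9, 4, 1, 21], [9, 4, 1, 21]]
`print(lists[1])` → prints [9, 4, 1, 21]
`print(lists[2])` → prints [9, 4, 1, 21]
`print(shared)` → prints [9, 4, 1, 21]

Answer:
[9, 4, 1, 21]
[9, 4, 1, 21]
[9, 4, 1, 21]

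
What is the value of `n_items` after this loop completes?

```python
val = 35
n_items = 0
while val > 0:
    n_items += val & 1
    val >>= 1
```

Count set bits in 35 (binary: 0b100011)
`n_items` takes the values: 0 → 1 → 2 → 3

Answer: 3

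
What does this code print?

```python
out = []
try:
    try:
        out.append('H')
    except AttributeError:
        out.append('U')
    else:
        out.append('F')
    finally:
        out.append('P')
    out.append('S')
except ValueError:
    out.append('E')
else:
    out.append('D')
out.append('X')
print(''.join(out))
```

Execution trace: 'H' (inner try body, no exception) → 'F' (inner else) → 'P' (inner finally) → 'S' (try body, no exception) → 'D' (else) → 'X' (after the try/except). Output: HFPSDX

Answer: HFPSDX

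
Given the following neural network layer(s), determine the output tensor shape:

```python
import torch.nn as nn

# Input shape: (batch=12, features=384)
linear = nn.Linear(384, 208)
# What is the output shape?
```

Input: (12, 384) -> Output: (12, 208)

Answer: (12, 208)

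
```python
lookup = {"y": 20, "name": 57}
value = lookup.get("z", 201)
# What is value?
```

Trace:
`lookup = {"y": 20, "name": 57}` → lookup = {'y': 20, 'name': 57}
`value = lookup.get("z", 201)` → value = 201
So value = 201

Answer: 201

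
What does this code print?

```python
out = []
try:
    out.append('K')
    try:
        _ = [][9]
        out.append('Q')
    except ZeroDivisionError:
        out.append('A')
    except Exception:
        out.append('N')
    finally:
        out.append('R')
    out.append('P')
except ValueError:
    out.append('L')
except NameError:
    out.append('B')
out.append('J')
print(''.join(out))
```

Execution trace: 'K' (try body) → 'N' (inner except Exception) → 'R' (inner finally) → 'P' (try body, no exception) → 'J' (after the try/except). Output: KNRPJ

Answer: KNRPJ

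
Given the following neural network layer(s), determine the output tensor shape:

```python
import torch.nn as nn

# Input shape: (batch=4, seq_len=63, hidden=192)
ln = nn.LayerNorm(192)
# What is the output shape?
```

Input: (4, 63, 192) -> Output: (4, 63, 192)

Answer: (4, 63, 192)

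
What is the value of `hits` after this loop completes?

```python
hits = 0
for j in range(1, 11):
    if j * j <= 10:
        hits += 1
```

Count numbers where j² ≤ 10
`hits` takes the values: 0 → 1 → 2 → 3

Answer: 3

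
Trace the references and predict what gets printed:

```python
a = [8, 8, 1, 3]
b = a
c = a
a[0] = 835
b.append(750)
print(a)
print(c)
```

Key concept: multiple aliases.
Step by step:
`a = [8, 8, 1, 3]` → a = [8, 8, 1, 3]
`b = a` → b = [8, 8, 1, 3] (same object as a)
`c = a` → c = [8, 8, 1, 3] (same object as a, b)
`a[0] = 835` → a = [835, 8, 1, 3] (same object as b, c); b = [835, 8, 1, 3] (same object as a, c); c = [835, 8, 1, 3] (same object as a, b)
`b.append(750)` → a = [835, 8, 1, 3, 750] (same object as b, c); b = [835, 8, 1, 3, 750] (same object as a, c); c = [835, 8, 1, 3, 750] (same object as a, b)
`print(a)` → prints [835, 8, 1, 3, 750]
`print(c)` → prints [835, 8, 1, 3, 750]

Answer:
[835, 8, 1, 3, 750]
[835, 8, 1, 3, 750]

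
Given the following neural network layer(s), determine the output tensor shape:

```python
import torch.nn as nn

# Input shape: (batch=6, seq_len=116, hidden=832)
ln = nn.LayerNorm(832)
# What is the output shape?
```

Input: (6, 116, 832) -> Output: (6, 116, 832)

Answer: (6, 116, 832)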